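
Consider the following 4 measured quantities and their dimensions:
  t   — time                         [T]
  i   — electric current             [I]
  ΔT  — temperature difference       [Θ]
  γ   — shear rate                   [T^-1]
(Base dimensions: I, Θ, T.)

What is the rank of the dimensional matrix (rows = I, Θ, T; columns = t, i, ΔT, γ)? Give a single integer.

Exponent matrix [I,Θ,T] × [t,i,ΔT,γ]:
  I: [ 0  1  0  0]
  Θ: [ 0  0  1  0]
  T: [ 1  0  0 -1]
Echelon form has 3 nonzero rows (pivots: t,i,ΔT)

3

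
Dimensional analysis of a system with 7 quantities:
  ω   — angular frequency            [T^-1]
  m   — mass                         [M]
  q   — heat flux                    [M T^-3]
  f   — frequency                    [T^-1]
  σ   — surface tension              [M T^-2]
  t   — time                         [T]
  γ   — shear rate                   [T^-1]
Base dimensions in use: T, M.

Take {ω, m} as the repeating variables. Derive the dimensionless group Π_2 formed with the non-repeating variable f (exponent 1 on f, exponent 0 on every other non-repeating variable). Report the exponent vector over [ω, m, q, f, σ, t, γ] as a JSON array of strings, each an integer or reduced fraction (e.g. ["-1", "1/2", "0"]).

Write exponents as rows T,M / cols ω,m,q,f,σ,t,γ:
  T: [-1  0 -3 -1 -2  1 -1]
  M: [ 0  1  1  0  1  0  0]
RREF → pivots at {ω,m} ⇒ r = 2
Pivot set = {ω,m}, free = {q,f,σ,t,γ}
RREF:
  r0: [   1    0    3    1    2   -1    1]
  r1: [   0    1    1    0    1    0    0]
Fix exponent of f at 1, q at 0, σ at 0, t at 0, γ at 0; solve each RREF row for its pivot's exponent:
  r0: exp(ω) + (1)·1 = 0 ⇒ exp(ω) = -1
  r1: exp(m) + (0)·1 = 0 ⇒ exp(m) = 0
Π_2 = ω^-1 · f

["-1", "0", "0", "1", "0", "0", "0"]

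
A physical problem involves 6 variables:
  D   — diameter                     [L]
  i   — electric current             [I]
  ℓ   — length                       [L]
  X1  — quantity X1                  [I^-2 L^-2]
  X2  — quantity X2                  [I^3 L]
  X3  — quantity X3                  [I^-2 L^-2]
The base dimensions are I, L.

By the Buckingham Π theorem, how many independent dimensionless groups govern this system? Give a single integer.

Dimensional matrix (I×L by D×i×ℓ×X1×X2×X3):
  I: [ 0  1  0 -2  3 -2]
  L: [ 1  0  1 -2  1 -2]
RREF → pivots at {D,i} ⇒ r = 2
n=6, r=2 ⇒ 4 dimensionless groups

4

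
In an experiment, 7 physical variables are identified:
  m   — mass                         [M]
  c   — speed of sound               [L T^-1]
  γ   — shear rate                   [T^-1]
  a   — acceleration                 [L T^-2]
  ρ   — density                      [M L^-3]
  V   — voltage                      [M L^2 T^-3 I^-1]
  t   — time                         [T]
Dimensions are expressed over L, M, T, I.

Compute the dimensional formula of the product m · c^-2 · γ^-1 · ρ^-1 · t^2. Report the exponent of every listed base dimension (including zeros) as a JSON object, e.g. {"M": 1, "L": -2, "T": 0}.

{"L": 1, "M": 0, "T": 5, "I": 0}

Write exponents as rows L,M,T,I / cols m,c,γ,a,ρ,V,t:
  L: [ 0  1  0  1 -3  2  0]
  M: [ 1  0  0  0  1  1  0]
  T: [ 0 -1 -1 -2  0 -3  1]
  I: [ 0  0  0  0  0 -1  0]
  [L]: (1)·0+(-2)·1+(-1)·0+(-1)·-3+(2)·0 = 1
  [M]: (1)·1+(-2)·0+(-1)·0+(-1)·1+(2)·0 = 0
  [T]: (1)·0+(-2)·-1+(-1)·-1+(-1)·0+(2)·1 = 5
  [I]: (1)·0+(-2)·0+(-1)·0+(-1)·0+(2)·0 = 0
⇒ L T^5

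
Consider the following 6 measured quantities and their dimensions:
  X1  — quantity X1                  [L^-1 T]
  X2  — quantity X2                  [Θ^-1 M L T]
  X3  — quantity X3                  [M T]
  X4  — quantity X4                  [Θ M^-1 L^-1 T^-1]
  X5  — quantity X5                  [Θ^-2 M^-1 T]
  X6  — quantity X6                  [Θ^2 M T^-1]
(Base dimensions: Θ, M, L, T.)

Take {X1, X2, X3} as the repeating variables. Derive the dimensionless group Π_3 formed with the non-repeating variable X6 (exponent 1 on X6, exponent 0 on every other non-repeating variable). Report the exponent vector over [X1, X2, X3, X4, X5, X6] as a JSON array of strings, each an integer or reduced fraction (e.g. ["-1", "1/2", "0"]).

Dimensional matrix (Θ×M×L×T by X1×X2×X3×X4×X5×X6):
  Θ: [ 0 -1  0  1 -2  2]
  M: [ 0  1  1 -1 -1  1]
  L: [-1  1  0 -1  0  0]
  T: [ 1  1  1 -1  1 -1]
RREF → pivots at {X1,X2,X3} ⇒ r = 3
Repeat: X1,X2,X3; free: X4,X5,X6
RREF:
  r0: [   1    0    0    0    2   -2]
  r1: [   0    1    0   -1    2   -2]
  r2: [   0    0    1    0   -3    3]
  r3: [   0    0    0    0    0    0]
Fix exponent of X6 at 1, X4 at 0, X5 at 0; solve each RREF row for its pivot's exponent:
  r0: exp(X1) + (-2)·1 = 0 ⇒ exp(X1) = 2
  r1: exp(X2) + (-2)·1 = 0 ⇒ exp(X2) = 2
  r2: exp(X3) + (3)·1 = 0 ⇒ exp(X3) = -3
Π_3 = X1^2 · X2^2 · X3^-3 · X6

["2", "2", "-3", "0", "0", "1"]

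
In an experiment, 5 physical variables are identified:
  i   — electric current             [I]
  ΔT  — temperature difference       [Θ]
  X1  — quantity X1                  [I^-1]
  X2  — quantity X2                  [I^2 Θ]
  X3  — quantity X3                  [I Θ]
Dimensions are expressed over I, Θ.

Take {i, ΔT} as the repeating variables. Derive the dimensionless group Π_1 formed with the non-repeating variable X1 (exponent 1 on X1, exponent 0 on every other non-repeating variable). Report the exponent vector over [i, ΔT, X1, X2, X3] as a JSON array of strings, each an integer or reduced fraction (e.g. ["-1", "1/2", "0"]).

["1", "0", "1", "0", "0"]

Exponent matrix [I,Θ] × [i,ΔT,X1,X2,X3]:
  I: [ 1  0 -1  2  1]
  Θ: [ 0  1  0  1  1]
Row reduction gives pivot columns i,ΔT; rank = 2
Pivot set = {i,ΔT}, free = {X1,X2,X3}
RREF:
  r0: [   1    0   -1    2    1]
  r1: [   0    1    0    1    1]
Fix exponent of X1 at 1, X2 at 0, X3 at 0; solve each RREF row for its pivot's exponent:
  r0: exp(i) + (-1)·1 = 0 ⇒ exp(i) = 1
  r1: exp(ΔT) + (0)·1 = 0 ⇒ exp(ΔT) = 0
Π_1 = i · X1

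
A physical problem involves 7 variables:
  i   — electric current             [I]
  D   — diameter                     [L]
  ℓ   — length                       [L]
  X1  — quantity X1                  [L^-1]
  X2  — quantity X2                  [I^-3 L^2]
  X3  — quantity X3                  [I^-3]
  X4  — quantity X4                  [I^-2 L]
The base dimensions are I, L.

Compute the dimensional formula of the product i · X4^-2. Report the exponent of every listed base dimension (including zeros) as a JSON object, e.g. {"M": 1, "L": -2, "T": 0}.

Write exponents as rows I,L / cols i,D,ℓ,X1,X2,X3,X4:
  I: [ 1  0  0  0 -3 -3 -2]
  L: [ 0  1  1 -1  2  0  1]
  [I]: (1)·1+(-2)·-2 = 5
  [L]: (1)·0+(-2)·1 = -2
⇒ I^5 L^-2

{"I": 5, "L": -2}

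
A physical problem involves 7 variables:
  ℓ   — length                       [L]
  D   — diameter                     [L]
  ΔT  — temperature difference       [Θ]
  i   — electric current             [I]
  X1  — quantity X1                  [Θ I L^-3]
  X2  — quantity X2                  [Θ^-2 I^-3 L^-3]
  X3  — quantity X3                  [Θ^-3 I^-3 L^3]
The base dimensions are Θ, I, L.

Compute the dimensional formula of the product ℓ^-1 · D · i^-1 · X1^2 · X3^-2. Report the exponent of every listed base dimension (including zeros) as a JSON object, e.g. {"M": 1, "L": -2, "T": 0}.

{"Θ": 8, "I": 7, "L": -12}

Write exponents as rows Θ,I,L / cols ℓ,D,ΔT,i,X1,X2,X3:
  Θ: [ 0  0  1  0  1 -2 -3]
  I: [ 0  0  0  1  1 -3 -3]
  L: [ 1  1  0  0 -3 -3  3]
  [Θ]: (-1)·0+(1)·0+(-1)·0+(2)·1+(-2)·-3 = 8
  [I]: (-1)·0+(1)·0+(-1)·1+(2)·1+(-2)·-3 = 7
  [L]: (-1)·1+(1)·1+(-1)·0+(2)·-3+(-2)·3 = -12
⇒ Θ^8 I^7 L^-12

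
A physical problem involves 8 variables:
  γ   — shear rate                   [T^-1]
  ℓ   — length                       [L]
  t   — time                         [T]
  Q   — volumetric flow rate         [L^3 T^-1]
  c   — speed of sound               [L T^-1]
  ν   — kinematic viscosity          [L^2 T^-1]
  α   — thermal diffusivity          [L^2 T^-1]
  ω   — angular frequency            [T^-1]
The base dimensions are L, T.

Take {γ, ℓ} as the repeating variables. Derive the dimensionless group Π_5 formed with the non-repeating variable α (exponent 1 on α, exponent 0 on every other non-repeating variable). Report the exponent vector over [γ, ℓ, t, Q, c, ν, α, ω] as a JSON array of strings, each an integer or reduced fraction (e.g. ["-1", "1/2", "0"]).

Exponent matrix [L,T] × [γ,ℓ,t,Q,c,ν,α,ω]:
  L: [ 0  1  0  3  1  2  2  0]
  T: [-1  0  1 -1 -1 -1 -1 -1]
Echelon form has 2 nonzero rows (pivots: γ,ℓ)
Repeat: γ,ℓ; free: t,Q,c,ν,α,ω
RREF:
  r0: [   1    0   -1    1    1    1    1    1]
  r1: [   0    1    0    3    1    2    2    0]
Fix exponent of α at 1, t at 0, Q at 0, c at 0, ν at 0, ω at 0; solve each RREF row for its pivot's exponent:
  r0: exp(γ) + (1)·1 = 0 ⇒ exp(γ) = -1
  r1: exp(ℓ) + (2)·1 = 0 ⇒ exp(ℓ) = -2
Π_5 = γ^-1 · ℓ^-2 · α

["-1", "-2", "0", "0", "0", "0", "1", "0"]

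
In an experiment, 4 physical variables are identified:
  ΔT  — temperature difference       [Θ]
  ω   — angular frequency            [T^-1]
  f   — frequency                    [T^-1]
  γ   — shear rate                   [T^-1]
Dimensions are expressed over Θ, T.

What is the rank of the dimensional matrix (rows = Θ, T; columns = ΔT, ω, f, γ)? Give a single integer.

2

Write exponents as rows Θ,T / cols ΔT,ω,f,γ:
  Θ: [ 1  0  0  0]
  T: [ 0 -1 -1 -1]
Echelon form has 2 nonzero rows (pivots: ΔT,ω)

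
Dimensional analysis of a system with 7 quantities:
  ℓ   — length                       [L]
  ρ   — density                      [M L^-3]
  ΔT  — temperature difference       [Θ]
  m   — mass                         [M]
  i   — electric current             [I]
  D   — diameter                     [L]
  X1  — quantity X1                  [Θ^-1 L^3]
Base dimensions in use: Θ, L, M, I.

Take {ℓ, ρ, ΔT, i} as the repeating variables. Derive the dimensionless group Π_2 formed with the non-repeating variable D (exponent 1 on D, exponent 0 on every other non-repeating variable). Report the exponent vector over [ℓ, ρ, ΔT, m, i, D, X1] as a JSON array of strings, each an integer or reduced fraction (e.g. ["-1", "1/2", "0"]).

["-1", "0", "0", "0", "0", "1", "0"]

Exponent matrix [Θ,L,M,I] × [ℓ,ρ,ΔT,m,i,D,X1]:
  Θ: [ 0  0  1  0  0  0 -1]
  L: [ 1 -3  0  0  0  1  3]
  M: [ 0  1  0  1  0  0  0]
  I: [ 0  0  0  0  1  0  0]
RREF → pivots at {ℓ,ρ,ΔT,i} ⇒ r = 4
Pivot set = {ℓ,ρ,ΔT,i}, free = {m,D,X1}
RREF:
  r0: [   1    0    0    3    0    1    3]
  r1: [   0    1    0    1    0    0    0]
  r2: [   0    0    1    0    0    0   -1]
  r3: [   0    0    0    0    1    0    0]
Fix exponent of D at 1, m at 0, X1 at 0; solve each RREF row for its pivot's exponent:
  r0: exp(ℓ) + (1)·1 = 0 ⇒ exp(ℓ) = -1
  r1: exp(ρ) + (0)·1 = 0 ⇒ exp(ρ) = 0
  r2: exp(ΔT) + (0)·1 = 0 ⇒ exp(ΔT) = 0
  r3: exp(i) + (0)·1 = 0 ⇒ exp(i) = 0
Π_2 = ℓ^-1 · D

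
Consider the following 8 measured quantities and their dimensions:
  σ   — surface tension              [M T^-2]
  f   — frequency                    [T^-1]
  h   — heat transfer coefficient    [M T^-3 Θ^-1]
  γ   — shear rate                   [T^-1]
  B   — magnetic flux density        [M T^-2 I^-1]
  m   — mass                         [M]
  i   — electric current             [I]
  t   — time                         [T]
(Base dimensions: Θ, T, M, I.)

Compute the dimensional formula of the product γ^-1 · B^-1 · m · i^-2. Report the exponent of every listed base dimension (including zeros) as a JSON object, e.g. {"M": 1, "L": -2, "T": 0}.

{"Θ": 0, "T": 3, "M": 0, "I": -1}

Dimensional matrix (Θ×T×M×I by σ×f×h×γ×B×m×i×t):
  Θ: [ 0  0 -1  0  0  0  0  0]
  T: [-2 -1 -3 -1 -2  0  0  1]
  M: [ 1  0  1  0  1  1  0  0]
  I: [ 0  0  0  0 -1  0  1  0]
  [Θ]: (-1)·0+(-1)·0+(1)·0+(-2)·0 = 0
  [T]: (-1)·-1+(-1)·-2+(1)·0+(-2)·0 = 3
  [M]: (-1)·0+(-1)·1+(1)·1+(-2)·0 = 0
  [I]: (-1)·0+(-1)·-1+(1)·0+(-2)·1 = -1
⇒ T^3 I^-1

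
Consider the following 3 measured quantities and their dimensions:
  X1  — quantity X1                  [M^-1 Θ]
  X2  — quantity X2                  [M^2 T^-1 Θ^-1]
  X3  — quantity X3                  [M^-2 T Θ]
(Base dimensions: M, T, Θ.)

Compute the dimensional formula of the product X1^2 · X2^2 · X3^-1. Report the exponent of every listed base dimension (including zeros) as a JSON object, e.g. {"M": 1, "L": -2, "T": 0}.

{"M": 4, "T": -3, "Θ": -1}

Write exponents as rows M,T,Θ / cols X1,X2,X3:
  M: [-1  2 -2]
  T: [ 0 -1  1]
  Θ: [ 1 -1  1]
  [M]: (2)·-1+(2)·2+(-1)·-2 = 4
  [T]: (2)·0+(2)·-1+(-1)·1 = -3
  [Θ]: (2)·1+(2)·-1+(-1)·1 = -1
⇒ M^4 T^-3 Θ^-1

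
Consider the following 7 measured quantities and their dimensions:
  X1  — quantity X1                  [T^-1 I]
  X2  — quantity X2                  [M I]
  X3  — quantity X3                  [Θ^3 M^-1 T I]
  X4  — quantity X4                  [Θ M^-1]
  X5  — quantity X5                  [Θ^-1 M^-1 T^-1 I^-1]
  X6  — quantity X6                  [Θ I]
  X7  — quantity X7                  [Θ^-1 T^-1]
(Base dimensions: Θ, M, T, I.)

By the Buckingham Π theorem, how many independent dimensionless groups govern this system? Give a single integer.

Exponent matrix [Θ,M,T,I] × [X1,X2,X3,X4,X5,X6,X7]:
  Θ: [ 0  0  3  1 -1  1 -1]
  M: [ 0  1 -1 -1 -1  0  0]
  T: [-1  0  1  0 -1  0 -1]
  I: [ 1  1  1  0 -1  1  0]
Echelon form has 3 nonzero rows (pivots: X1,X2,X3)
Π count = n − r = 7 − 3 = 4

4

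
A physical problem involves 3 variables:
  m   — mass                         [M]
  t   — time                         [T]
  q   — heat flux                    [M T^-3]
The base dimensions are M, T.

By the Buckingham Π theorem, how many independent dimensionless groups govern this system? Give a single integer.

Dimensional matrix (M×T by m×t×q):
  M: [ 1  0  1]
  T: [ 0  1 -3]
Row reduction gives pivot columns m,t; rank = 2
n=3, r=2 ⇒ 1 dimensionless group

1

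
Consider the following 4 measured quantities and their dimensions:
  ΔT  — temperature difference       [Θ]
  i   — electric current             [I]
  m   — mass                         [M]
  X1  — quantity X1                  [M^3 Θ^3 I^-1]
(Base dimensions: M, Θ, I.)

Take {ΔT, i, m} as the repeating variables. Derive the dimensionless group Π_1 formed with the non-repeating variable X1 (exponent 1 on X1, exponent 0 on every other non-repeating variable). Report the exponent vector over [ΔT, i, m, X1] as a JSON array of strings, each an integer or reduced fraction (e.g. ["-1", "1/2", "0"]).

["-3", "1", "-3", "1"]

Write exponents as rows M,Θ,I / cols ΔT,i,m,X1:
  M: [ 0  0  1  3]
  Θ: [ 1  0  0  3]
  I: [ 0  1  0 -1]
Row reduction gives pivot columns ΔT,i,m; rank = 3
Pivot set = {ΔT,i,m}, free = {X1}
RREF:
  r0: [   1    0    0    3]
  r1: [   0    1    0   -1]
  r2: [   0    0    1    3]
Fix exponent of X1 at 1; solve each RREF row for its pivot's exponent:
  r0: exp(ΔT) + (3)·1 = 0 ⇒ exp(ΔT) = -3
  r1: exp(i) + (-1)·1 = 0 ⇒ exp(i) = 1
  r2: exp(m) + (3)·1 = 0 ⇒ exp(m) = -3
Π_1 = ΔT^-3 · i · m^-3 · X1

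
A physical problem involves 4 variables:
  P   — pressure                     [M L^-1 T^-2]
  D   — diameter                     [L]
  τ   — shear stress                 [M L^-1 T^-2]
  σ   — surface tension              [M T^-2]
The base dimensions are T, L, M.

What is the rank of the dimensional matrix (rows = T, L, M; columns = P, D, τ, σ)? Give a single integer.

2

Exponent matrix [T,L,M] × [P,D,τ,σ]:
  T: [-2  0 -2 -2]
  L: [-1  1 -1  0]
  M: [ 1  0  1  1]
Row reduction gives pivot columns P,D; rank = 2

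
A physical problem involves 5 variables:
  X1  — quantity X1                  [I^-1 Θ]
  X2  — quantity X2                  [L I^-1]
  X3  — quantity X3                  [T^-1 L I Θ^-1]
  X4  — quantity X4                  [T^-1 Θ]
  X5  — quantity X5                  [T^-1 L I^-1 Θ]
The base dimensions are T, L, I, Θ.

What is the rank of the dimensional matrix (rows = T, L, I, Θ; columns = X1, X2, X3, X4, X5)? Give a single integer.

3

Dimensional matrix (T×L×I×Θ by X1×X2×X3×X4×X5):
  T: [ 0  0 -1 -1 -1]
  L: [ 0  1  1  0  1]
  I: [-1 -1  1  0 -1]
  Θ: [ 1  0 -1  1  1]
RREF → pivots at {X1,X2,X3} ⇒ r = 3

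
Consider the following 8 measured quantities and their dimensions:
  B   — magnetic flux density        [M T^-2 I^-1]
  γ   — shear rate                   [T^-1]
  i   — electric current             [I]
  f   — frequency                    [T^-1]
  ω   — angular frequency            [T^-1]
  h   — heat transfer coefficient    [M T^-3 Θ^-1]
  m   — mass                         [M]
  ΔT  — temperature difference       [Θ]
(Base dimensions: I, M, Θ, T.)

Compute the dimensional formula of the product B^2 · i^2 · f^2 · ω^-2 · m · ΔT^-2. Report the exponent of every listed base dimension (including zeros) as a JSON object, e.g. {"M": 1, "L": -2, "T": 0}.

{"I": 0, "M": 3, "Θ": -2, "T": -4}

Write exponents as rows I,M,Θ,T / cols B,γ,i,f,ω,h,m,ΔT:
  I: [-1  0  1  0  0  0  0  0]
  M: [ 1  0  0  0  0  1  1  0]
  Θ: [ 0  0  0  0  0 -1  0  1]
  T: [-2 -1  0 -1 -1 -3  0  0]
  [I]: (2)·-1+(2)·1+(2)·0+(-2)·0+(1)·0+(-2)·0 = 0
  [M]: (2)·1+(2)·0+(2)·0+(-2)·0+(1)·1+(-2)·0 = 3
  [Θ]: (2)·0+(2)·0+(2)·0+(-2)·0+(1)·0+(-2)·1 = -2
  [T]: (2)·-2+(2)·0+(2)·-1+(-2)·-1+(1)·0+(-2)·0 = -4
⇒ M^3 Θ^-2 T^-4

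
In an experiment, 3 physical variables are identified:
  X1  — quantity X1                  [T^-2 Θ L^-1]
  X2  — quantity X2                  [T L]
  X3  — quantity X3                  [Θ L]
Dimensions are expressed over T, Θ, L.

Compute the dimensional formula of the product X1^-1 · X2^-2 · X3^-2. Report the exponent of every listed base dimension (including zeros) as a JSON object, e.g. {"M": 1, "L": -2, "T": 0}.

Write exponents as rows T,Θ,L / cols X1,X2,X3:
  T: [-2  1  0]
  Θ: [ 1  0  1]
  L: [-1  1  1]
  [T]: (-1)·-2+(-2)·1+(-2)·0 = 0
  [Θ]: (-1)·1+(-2)·0+(-2)·1 = -3
  [L]: (-1)·-1+(-2)·1+(-2)·1 = -3
⇒ Θ^-3 L^-3

{"T": 0, "Θ": -3, "L": -3}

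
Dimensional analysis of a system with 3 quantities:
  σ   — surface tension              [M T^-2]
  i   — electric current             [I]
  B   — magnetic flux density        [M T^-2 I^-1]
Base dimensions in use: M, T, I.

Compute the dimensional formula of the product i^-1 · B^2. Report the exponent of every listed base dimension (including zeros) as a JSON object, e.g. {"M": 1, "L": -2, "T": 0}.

Dimensional matrix (M×T×I by σ×i×B):
  M: [ 1  0  1]
  T: [-2  0 -2]
  I: [ 0  1 -1]
  [M]: (-1)·0+(2)·1 = 2
  [T]: (-1)·0+(2)·-2 = -4
  [I]: (-1)·1+(2)·-1 = -3
⇒ M^2 T^-4 I^-3

{"M": 2, "T": -4, "I": -3}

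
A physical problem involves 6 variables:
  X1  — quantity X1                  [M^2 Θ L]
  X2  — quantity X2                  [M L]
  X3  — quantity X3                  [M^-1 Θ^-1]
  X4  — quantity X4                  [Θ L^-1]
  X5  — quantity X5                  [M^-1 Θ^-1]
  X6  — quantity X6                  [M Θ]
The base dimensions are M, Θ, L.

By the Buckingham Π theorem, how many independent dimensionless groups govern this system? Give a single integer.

4

Exponent matrix [M,Θ,L] × [X1,X2,X3,X4,X5,X6]:
  M: [ 2  1 -1  0 -1  1]
  Θ: [ 1  0 -1  1 -1  1]
  L: [ 1  1  0 -1  0  0]
Row reduction gives pivot columns X1,X2; rank = 2
n=6, r=2 ⇒ 4 dimensionless groups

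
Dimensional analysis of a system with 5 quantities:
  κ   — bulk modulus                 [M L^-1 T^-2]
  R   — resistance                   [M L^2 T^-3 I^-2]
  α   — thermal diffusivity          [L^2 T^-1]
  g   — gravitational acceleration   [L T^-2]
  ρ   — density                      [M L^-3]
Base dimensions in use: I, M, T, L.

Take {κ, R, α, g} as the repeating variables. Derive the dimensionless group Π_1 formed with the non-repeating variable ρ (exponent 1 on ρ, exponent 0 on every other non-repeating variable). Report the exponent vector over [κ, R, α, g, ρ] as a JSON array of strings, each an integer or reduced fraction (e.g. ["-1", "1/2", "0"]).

Exponent matrix [I,M,T,L] × [κ,R,α,g,ρ]:
  I: [ 0 -2  0  0  0]
  M: [ 1  1  0  0  1]
  T: [-2 -3 -1 -2  0]
  L: [-1  2  2  1 -3]
Row reduction gives pivot columns κ,R,α,g; rank = 4
Repeat: κ,R,α,g; free: ρ
RREF:
  r0: [   1    0    0    0    1]
  r1: [   0    1    0    0    0]
  r2: [   0    0    1    0 -2/3]
  r3: [   0    0    0    1 -2/3]
Fix exponent of ρ at 1; solve each RREF row for its pivot's exponent:
  r0: exp(κ) + (1)·1 = 0 ⇒ exp(κ) = -1
  r1: exp(R) + (0)·1 = 0 ⇒ exp(R) = 0
  r2: exp(α) + (-2/3)·1 = 0 ⇒ exp(α) = 2/3
  r3: exp(g) + (-2/3)·1 = 0 ⇒ exp(g) = 2/3
Π_1 = κ^-1 · α^(2/3) · g^(2/3) · ρ

["-1", "0", "2/3", "2/3", "1"]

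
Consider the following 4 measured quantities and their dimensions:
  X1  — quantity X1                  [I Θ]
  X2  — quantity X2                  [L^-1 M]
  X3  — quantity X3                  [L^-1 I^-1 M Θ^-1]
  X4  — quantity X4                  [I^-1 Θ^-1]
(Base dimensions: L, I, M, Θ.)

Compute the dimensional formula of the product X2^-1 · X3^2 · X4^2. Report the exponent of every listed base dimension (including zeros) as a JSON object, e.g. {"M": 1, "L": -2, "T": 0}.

{"L": -1, "I": -4, "M": 1, "Θ": -4}

Dimensional matrix (L×I×M×Θ by X1×X2×X3×X4):
  L: [ 0 -1 -1  0]
  I: [ 1  0 -1 -1]
  M: [ 0  1  1  0]
  Θ: [ 1  0 -1 -1]
  [L]: (-1)·-1+(2)·-1+(2)·0 = -1
  [I]: (-1)·0+(2)·-1+(2)·-1 = -4
  [M]: (-1)·1+(2)·1+(2)·0 = 1
  [Θ]: (-1)·0+(2)·-1+(2)·-1 = -4
⇒ L^-1 I^-4 M Θ^-4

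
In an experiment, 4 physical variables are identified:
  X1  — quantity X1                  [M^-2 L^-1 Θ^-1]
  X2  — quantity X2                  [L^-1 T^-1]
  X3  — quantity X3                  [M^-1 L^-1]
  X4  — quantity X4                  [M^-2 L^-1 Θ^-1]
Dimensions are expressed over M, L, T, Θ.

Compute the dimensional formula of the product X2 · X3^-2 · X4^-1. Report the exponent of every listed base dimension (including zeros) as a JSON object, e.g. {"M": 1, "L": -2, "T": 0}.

Exponent matrix [M,L,T,Θ] × [X1,X2,X3,X4]:
  M: [-2  0 -1 -2]
  L: [-1 -1 -1 -1]
  T: [ 0 -1  0  0]
  Θ: [-1  0  0 -1]
  [M]: (1)·0+(-2)·-1+(-1)·-2 = 4
  [L]: (1)·-1+(-2)·-1+(-1)·-1 = 2
  [T]: (1)·-1+(-2)·0+(-1)·0 = -1
  [Θ]: (1)·0+(-2)·0+(-1)·-1 = 1
⇒ M^4 L^2 T^-1 Θ

{"M": 4, "L": 2, "T": -1, "Θ": 1}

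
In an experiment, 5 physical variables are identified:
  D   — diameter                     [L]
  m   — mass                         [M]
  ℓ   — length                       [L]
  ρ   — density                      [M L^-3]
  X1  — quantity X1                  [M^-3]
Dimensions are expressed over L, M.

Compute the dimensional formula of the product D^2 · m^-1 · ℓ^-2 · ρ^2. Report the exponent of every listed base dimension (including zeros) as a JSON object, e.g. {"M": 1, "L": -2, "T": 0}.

{"L": -6, "M": 1}

Write exponents as rows L,M / cols D,m,ℓ,ρ,X1:
  L: [ 1  0  1 -3  0]
  M: [ 0  1  0  1 -3]
  [L]: (2)·1+(-1)·0+(-2)·1+(2)·-3 = -6
  [M]: (2)·0+(-1)·1+(-2)·0+(2)·1 = 1
⇒ L^-6 M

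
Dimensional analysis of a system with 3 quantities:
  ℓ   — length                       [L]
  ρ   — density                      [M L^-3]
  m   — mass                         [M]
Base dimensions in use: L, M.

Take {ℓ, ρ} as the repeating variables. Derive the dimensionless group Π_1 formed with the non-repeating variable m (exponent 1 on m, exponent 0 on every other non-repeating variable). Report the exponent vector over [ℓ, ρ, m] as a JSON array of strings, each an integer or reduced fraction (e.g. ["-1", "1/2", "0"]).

["-3", "-1", "1"]

Dimensional matrix (L×M by ℓ×ρ×m):
  L: [ 1 -3  0]
  M: [ 0  1  1]
RREF → pivots at {ℓ,ρ} ⇒ r = 2
Repeat: ℓ,ρ; free: m
RREF:
  r0: [   1    0    3]
  r1: [   0    1    1]
Fix exponent of m at 1; solve each RREF row for its pivot's exponent:
  r0: exp(ℓ) + (3)·1 = 0 ⇒ exp(ℓ) = -3
  r1: exp(ρ) + (1)·1 = 0 ⇒ exp(ρ) = -1
Π_1 = ℓ^-3 · ρ^-1 · m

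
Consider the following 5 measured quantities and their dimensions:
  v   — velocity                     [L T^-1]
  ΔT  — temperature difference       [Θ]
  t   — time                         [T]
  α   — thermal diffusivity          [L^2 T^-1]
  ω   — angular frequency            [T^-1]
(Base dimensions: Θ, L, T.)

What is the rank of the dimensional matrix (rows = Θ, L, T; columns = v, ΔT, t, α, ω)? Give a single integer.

Write exponents as rows Θ,L,T / cols v,ΔT,t,α,ω:
  Θ: [ 0  1  0  0  0]
  L: [ 1  0  0  2  0]
  T: [-1  0  1 -1 -1]
Echelon form has 3 nonzero rows (pivots: v,ΔT,t)

3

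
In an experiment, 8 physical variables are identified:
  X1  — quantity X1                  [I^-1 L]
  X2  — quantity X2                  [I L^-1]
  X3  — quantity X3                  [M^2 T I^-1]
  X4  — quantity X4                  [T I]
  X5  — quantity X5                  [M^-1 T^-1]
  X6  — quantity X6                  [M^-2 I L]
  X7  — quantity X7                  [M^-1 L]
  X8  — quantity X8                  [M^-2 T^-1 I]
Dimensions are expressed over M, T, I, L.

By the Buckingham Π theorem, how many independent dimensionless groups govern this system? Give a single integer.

Dimensional matrix (M×T×I×L by X1×X2×X3×X4×X5×X6×X7×X8):
  M: [ 0  0  2  0 -1 -2 -1 -2]
  T: [ 0  0  1  1 -1  0  0 -1]
  I: [-1  1 -1  1  0  1  0  1]
  L: [ 1 -1  0  0  0  1  1  0]
Echelon form has 3 nonzero rows (pivots: X1,X3,X4)
n=8, r=3 ⇒ 5 dimensionless groups

5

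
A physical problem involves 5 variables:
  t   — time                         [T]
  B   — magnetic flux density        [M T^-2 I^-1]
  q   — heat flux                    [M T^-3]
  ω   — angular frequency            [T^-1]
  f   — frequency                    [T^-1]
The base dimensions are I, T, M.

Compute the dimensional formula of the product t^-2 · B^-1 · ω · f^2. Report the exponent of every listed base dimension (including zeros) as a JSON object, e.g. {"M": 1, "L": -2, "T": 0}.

{"I": 1, "T": -3, "M": -1}

Exponent matrix [I,T,M] × [t,B,q,ω,f]:
  I: [ 0 -1  0  0  0]
  T: [ 1 -2 -3 -1 -1]
  M: [ 0  1  1  0  0]
  [I]: (-2)·0+(-1)·-1+(1)·0+(2)·0 = 1
  [T]: (-2)·1+(-1)·-2+(1)·-1+(2)·-1 = -3
  [M]: (-2)·0+(-1)·1+(1)·0+(2)·0 = -1
⇒ I T^-3 M^-1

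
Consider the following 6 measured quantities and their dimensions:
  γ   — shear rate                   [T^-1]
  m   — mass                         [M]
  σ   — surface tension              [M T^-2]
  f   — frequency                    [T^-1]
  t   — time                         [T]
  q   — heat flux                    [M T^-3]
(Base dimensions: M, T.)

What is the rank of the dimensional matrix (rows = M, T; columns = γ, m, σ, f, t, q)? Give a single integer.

2

Write exponents as rows M,T / cols γ,m,σ,f,t,q:
  M: [ 0  1  1  0  0  1]
  T: [-1  0 -2 -1  1 -3]
RREF → pivots at {γ,m} ⇒ r = 2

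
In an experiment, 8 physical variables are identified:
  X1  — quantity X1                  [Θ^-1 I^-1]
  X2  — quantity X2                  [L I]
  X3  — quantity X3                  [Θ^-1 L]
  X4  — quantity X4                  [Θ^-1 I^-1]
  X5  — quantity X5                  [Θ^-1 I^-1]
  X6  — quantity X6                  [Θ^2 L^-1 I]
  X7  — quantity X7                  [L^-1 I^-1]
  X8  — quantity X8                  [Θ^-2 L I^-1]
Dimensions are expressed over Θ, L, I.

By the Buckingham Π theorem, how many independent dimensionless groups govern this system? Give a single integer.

Exponent matrix [Θ,L,I] × [X1,X2,X3,X4,X5,X6,X7,X8]:
  Θ: [-1  0 -1 -1 -1  2  0 -2]
  L: [ 0  1  1  0  0 -1 -1  1]
  I: [-1  1  0 -1 -1  1 -1 -1]
Row reduction gives pivot columns X1,X2; rank = 2
n=8, r=2 ⇒ 6 dimensionless groups

6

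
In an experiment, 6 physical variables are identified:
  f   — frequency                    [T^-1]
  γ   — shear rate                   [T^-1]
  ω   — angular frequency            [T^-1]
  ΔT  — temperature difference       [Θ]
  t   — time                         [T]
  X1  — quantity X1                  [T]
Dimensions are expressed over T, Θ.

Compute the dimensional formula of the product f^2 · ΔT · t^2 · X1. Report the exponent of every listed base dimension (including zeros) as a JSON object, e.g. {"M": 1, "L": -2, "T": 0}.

{"T": 1, "Θ": 1}

Dimensional matrix (T×Θ by f×γ×ω×ΔT×t×X1):
  T: [-1 -1 -1  0  1  1]
  Θ: [ 0  0  0  1  0  0]
  [T]: (2)·-1+(1)·0+(2)·1+(1)·1 = 1
  [Θ]: (2)·0+(1)·1+(2)·0+(1)·0 = 1
⇒ T Θ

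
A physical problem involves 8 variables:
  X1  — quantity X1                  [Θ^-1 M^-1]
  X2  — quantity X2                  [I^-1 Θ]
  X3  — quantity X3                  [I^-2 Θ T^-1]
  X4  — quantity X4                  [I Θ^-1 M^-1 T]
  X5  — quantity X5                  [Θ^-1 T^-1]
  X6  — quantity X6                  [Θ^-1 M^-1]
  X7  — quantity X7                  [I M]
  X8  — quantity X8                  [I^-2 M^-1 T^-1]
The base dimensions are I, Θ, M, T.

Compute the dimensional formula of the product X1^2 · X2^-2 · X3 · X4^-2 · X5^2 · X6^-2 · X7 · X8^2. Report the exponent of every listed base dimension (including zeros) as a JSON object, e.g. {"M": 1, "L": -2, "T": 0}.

{"I": -5, "Θ": -1, "M": 1, "T": -7}

Write exponents as rows I,Θ,M,T / cols X1,X2,X3,X4,X5,X6,X7,X8:
  I: [ 0 -1 -2  1  0  0  1 -2]
  Θ: [-1  1  1 -1 -1 -1  0  0]
  M: [-1  0  0 -1  0 -1  1 -1]
  T: [ 0  0 -1  1 -1  0  0 -1]
  [I]: (2)·0+(-2)·-1+(1)·-2+(-2)·1+(2)·0+(-2)·0+(1)·1+(2)·-2 = -5
  [Θ]: (2)·-1+(-2)·1+(1)·1+(-2)·-1+(2)·-1+(-2)·-1+(1)·0+(2)·0 = -1
  [M]: (2)·-1+(-2)·0+(1)·0+(-2)·-1+(2)·0+(-2)·-1+(1)·1+(2)·-1 = 1
  [T]: (2)·0+(-2)·0+(1)·-1+(-2)·1+(2)·-1+(-2)·0+(1)·0+(2)·-1 = -7
⇒ I^-5 Θ^-1 M T^-7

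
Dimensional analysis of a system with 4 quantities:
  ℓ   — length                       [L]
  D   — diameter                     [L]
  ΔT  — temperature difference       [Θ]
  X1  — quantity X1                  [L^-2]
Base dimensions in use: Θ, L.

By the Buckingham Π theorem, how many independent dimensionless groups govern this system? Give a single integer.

Dimensional matrix (Θ×L by ℓ×D×ΔT×X1):
  Θ: [ 0  0  1  0]
  L: [ 1  1  0 -2]
Row reduction gives pivot columns ℓ,ΔT; rank = 2
n=4, r=2 ⇒ 2 dimensionless groups

2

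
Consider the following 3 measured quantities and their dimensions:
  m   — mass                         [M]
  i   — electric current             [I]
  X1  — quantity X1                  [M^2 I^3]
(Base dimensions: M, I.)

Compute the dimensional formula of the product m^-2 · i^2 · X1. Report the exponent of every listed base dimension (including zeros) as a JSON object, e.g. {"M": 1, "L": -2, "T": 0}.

{"M": 0, "I": 5}

Dimensional matrix (M×I by m×i×X1):
  M: [ 1  0  2]
  I: [ 0  1  3]
  [M]: (-2)·1+(2)·0+(1)·2 = 0
  [I]: (-2)·0+(2)·1+(1)·3 = 5
⇒ I^5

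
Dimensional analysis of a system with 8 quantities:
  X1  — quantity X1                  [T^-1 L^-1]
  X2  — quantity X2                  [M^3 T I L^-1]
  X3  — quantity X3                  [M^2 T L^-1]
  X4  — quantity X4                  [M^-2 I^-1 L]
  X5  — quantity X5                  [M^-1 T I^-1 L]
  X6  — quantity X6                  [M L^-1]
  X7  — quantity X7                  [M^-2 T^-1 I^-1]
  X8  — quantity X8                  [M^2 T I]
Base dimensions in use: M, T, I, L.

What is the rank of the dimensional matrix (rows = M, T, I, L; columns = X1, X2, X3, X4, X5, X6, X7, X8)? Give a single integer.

3

Write exponents as rows M,T,I,L / cols X1,X2,X3,X4,X5,X6,X7,X8:
  M: [ 0  3  2 -2 -1  1 -2  2]
  T: [-1  1  1  0  1  0 -1  1]
  I: [ 0  1  0 -1 -1  0 -1  1]
  L: [-1 -1 -1  1  1 -1  0  0]
Row reduction gives pivot columns X1,X2,X3; rank = 3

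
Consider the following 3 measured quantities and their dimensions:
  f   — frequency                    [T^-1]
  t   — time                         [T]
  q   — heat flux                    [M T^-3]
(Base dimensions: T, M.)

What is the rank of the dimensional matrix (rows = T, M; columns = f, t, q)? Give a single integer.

Write exponents as rows T,M / cols f,t,q:
  T: [-1  1 -3]
  M: [ 0  0  1]
Echelon form has 2 nonzero rows (pivots: f,q)

2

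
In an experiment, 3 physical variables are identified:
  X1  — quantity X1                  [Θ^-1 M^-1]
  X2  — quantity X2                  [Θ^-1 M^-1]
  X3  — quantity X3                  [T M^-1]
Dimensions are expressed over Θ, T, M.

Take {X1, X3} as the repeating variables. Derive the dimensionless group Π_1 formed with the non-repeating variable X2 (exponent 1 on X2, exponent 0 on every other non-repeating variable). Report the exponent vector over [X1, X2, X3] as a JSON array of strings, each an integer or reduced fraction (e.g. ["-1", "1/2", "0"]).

["-1", "1", "0"]

Write exponents as rows Θ,T,M / cols X1,X2,X3:
  Θ: [-1 -1  0]
  T: [ 0  0  1]
  M: [-1 -1 -1]
RREF → pivots at {X1,X3} ⇒ r = 2
Pivot set = {X1,X3}, free = {X2}
RREF:
  r0: [   1    1    0]
  r1: [   0    0    1]
  r2: [   0    0    0]
Fix exponent of X2 at 1; solve each RREF row for its pivot's exponent:
  r0: exp(X1) + (1)·1 = 0 ⇒ exp(X1) = -1
  r1: exp(X3) + (0)·1 = 0 ⇒ exp(X3) = 0
Π_1 = X1^-1 · X2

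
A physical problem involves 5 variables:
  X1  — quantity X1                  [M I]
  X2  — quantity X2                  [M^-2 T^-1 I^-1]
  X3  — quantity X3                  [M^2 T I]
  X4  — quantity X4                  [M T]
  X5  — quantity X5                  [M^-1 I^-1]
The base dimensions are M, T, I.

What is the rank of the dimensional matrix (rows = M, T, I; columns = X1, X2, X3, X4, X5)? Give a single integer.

Write exponents as rows M,T,I / cols X1,X2,X3,X4,X5:
  M: [ 1 -2  2  1 -1]
  T: [ 0 -1  1  1  0]
  I: [ 1 -1  1  0 -1]
RREF → pivots at {X1,X2} ⇒ r = 2

2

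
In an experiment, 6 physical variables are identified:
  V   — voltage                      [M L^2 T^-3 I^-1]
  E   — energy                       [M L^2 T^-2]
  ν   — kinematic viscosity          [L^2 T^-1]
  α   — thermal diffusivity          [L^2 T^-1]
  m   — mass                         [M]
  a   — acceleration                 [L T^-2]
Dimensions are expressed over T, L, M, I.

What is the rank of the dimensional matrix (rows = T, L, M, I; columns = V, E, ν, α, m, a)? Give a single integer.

4

Exponent matrix [T,L,M,I] × [V,E,ν,α,m,a]:
  T: [-3 -2 -1 -1  0 -2]
  L: [ 2  2  2  2  0  1]
  M: [ 1  1  0  0  1  0]
  I: [-1  0  0  0  0  0]
Row reduction gives pivot columns V,E,ν,m; rank = 4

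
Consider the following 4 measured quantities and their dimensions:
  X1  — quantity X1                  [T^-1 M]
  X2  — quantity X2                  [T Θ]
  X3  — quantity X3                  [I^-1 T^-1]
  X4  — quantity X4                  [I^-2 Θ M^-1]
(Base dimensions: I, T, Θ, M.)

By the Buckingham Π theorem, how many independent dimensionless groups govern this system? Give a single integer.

Write exponents as rows I,T,Θ,M / cols X1,X2,X3,X4:
  I: [ 0  0 -1 -2]
  T: [-1  1 -1  0]
  Θ: [ 0  1  0  1]
  M: [ 1  0  0 -1]
RREF → pivots at {X1,X2,X3} ⇒ r = 3
n=4, r=3 ⇒ 1 dimensionless group

1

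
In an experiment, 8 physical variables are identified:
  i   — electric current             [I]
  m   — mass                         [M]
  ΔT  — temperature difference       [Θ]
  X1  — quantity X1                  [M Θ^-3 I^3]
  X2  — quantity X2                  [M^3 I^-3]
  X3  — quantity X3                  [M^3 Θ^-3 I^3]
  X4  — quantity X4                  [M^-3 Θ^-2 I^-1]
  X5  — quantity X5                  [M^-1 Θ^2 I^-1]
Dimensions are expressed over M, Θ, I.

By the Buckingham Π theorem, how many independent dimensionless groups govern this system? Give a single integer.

5

Exponent matrix [M,Θ,I] × [i,m,ΔT,X1,X2,X3,X4,X5]:
  M: [ 0  1  0  1  3  3 -3 -1]
  Θ: [ 0  0  1 -3  0 -3 -2  2]
  I: [ 1  0  0  3 -3  3 -1 -1]
Row reduction gives pivot columns i,m,ΔT; rank = 3
n=8, r=3 ⇒ 5 dimensionless groups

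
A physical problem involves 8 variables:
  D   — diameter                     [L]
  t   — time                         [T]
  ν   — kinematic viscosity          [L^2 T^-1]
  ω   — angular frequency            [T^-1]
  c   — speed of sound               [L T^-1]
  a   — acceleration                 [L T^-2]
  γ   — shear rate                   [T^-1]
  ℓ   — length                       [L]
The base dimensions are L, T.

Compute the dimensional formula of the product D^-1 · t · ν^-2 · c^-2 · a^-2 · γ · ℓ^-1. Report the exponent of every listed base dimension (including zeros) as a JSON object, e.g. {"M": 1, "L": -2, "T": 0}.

Exponent matrix [L,T] × [D,t,ν,ω,c,a,γ,ℓ]:
  L: [ 1  0  2  0  1  1  0  1]
  T: [ 0  1 -1 -1 -1 -2 -1  0]
  [L]: (-1)·1+(1)·0+(-2)·2+(-2)·1+(-2)·1+(1)·0+(-1)·1 = -10
  [T]: (-1)·0+(1)·1+(-2)·-1+(-2)·-1+(-2)·-2+(1)·-1+(-1)·0 = 8
⇒ L^-10 T^8

{"L": -10, "T": 8}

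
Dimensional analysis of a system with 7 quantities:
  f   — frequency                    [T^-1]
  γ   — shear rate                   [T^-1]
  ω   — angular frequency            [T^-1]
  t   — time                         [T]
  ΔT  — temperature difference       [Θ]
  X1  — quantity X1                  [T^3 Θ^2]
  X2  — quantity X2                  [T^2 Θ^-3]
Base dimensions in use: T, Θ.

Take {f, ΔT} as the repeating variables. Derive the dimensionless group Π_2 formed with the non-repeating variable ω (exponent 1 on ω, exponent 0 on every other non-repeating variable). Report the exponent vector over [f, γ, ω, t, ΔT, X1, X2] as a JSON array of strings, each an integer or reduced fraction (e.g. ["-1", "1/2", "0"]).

Exponent matrix [T,Θ] × [f,γ,ω,t,ΔT,X1,X2]:
  T: [-1 -1 -1  1  0  3  2]
  Θ: [ 0  0  0  0  1  2 -3]
RREF → pivots at {f,ΔT} ⇒ r = 2
Repeat: f,ΔT; free: γ,ω,t,X1,X2
RREF:
  r0: [   1    1    1   -1    0   -3   -2]
  r1: [   0    0    0    0    1    2   -3]
Fix exponent of ω at 1, γ at 0, t at 0, X1 at 0, X2 at 0; solve each RREF row for its pivot's exponent:
  r0: exp(f) + (1)·1 = 0 ⇒ exp(f) = -1
  r1: exp(ΔT) + (0)·1 = 0 ⇒ exp(ΔT) = 0
Π_2 = f^-1 · ω

["-1", "0", "1", "0", "0", "0", "0"]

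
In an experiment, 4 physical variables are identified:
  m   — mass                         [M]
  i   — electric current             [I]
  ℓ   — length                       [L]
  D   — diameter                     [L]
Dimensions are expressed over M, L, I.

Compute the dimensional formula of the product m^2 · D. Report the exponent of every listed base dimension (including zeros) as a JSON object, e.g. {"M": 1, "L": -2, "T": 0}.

Write exponents as rows M,L,I / cols m,i,ℓ,D:
  M: [ 1  0  0  0]
  L: [ 0  0  1  1]
  I: [ 0  1  0  0]
  [M]: (2)·1+(1)·0 = 2
  [L]: (2)·0+(1)·1 = 1
  [I]: (2)·0+(1)·0 = 0
⇒ M^2 L

{"M": 2, "L": 1, "I": 0}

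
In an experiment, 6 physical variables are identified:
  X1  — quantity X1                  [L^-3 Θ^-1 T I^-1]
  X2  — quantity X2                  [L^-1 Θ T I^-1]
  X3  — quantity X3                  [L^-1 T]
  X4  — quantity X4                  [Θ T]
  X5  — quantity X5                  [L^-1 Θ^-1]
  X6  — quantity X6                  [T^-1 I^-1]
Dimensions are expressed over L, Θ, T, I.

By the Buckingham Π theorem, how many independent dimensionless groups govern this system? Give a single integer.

3

Exponent matrix [L,Θ,T,I] × [X1,X2,X3,X4,X5,X6]:
  L: [-3 -1 -1  0 -1  0]
  Θ: [-1  1  0  1 -1  0]
  T: [ 1  1  1  1  0 -1]
  I: [-1 -1  0  0  0 -1]
Echelon form has 3 nonzero rows (pivots: X1,X2,X3)
Π count = n − r = 6 − 3 = 3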